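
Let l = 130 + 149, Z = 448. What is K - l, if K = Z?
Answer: 169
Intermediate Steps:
l = 279
K = 448
K - l = 448 - 1*279 = 448 - 279 = 169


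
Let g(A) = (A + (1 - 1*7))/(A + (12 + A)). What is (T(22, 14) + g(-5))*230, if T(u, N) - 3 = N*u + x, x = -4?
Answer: 69345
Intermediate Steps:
T(u, N) = -1 + N*u (T(u, N) = 3 + (N*u - 4) = 3 + (-4 + N*u) = -1 + N*u)
g(A) = (-6 + A)/(12 + 2*A) (g(A) = (A + (1 - 7))/(12 + 2*A) = (A - 6)/(12 + 2*A) = (-6 + A)/(12 + 2*A))
(T(22, 14) + g(-5))*230 = ((-1 + 14*22) + (-6 - 5)/(2*(6 - 5)))*230 = ((-1 + 308) + (½)*(-11)/1)*230 = (307 + (½)*1*(-11))*230 = (307 - 11/2)*230 = (603/2)*230 = 69345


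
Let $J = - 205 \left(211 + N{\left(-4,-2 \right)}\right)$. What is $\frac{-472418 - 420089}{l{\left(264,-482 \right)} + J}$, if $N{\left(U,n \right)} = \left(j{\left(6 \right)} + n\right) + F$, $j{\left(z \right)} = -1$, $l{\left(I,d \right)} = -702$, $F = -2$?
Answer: $\frac{892507}{42932} \approx 20.789$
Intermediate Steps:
$N{\left(U,n \right)} = -3 + n$ ($N{\left(U,n \right)} = \left(-1 + n\right) - 2 = -3 + n$)
$J = -42230$ ($J = - 205 \left(211 - 5\right) = \left(-205\right) 206 = -42230$)
$\frac{-472418 - 420089}{l{\left(264,-482 \right)} + J} = \frac{-472418 - 420089}{-702 - 42230} = - \frac{892507}{-42932} = \left(-892507\right) \left(- \frac{1}{42932}\right) = \frac{892507}{42932}$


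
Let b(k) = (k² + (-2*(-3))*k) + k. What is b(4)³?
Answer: 85184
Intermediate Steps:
b(k) = k² + 7*k (b(k) = (k² + 6*k) + k = k² + 7*k)
b(4)³ = (4*(7 + 4))³ = (4*11)³ = 44³ = 85184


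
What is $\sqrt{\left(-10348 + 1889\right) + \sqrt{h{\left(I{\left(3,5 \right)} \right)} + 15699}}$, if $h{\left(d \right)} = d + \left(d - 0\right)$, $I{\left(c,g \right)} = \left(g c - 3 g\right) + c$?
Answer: $\sqrt{-8459 + 3 \sqrt{1745}} \approx 91.289 i$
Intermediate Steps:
$I{\left(c,g \right)} = c - 3 g + c g$ ($I{\left(c,g \right)} = \left(c g - 3 g\right) + c = \left(- 3 g + c g\right) + c = c - 3 g + c g$)
$h{\left(d \right)} = 2 d$ ($h{\left(d \right)} = d + \left(d + 0\right) = d + d = 2 d$)
$\sqrt{\left(-10348 + 1889\right) + \sqrt{h{\left(I{\left(3,5 \right)} \right)} + 15699}} = \sqrt{\left(-10348 + 1889\right) + \sqrt{2 \left(3 - 15 + 3 \cdot 5\right) + 15699}} = \sqrt{-8459 + \sqrt{2 \left(3 - 15 + 15\right) + 15699}} = \sqrt{-8459 + \sqrt{2 \cdot 3 + 15699}} = \sqrt{-8459 + \sqrt{6 + 15699}} = \sqrt{-8459 + \sqrt{15705}} = \sqrt{-8459 + 3 \sqrt{1745}}$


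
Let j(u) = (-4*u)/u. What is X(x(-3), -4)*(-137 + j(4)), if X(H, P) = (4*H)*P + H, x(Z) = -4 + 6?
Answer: 4230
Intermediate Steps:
x(Z) = 2
X(H, P) = H + 4*H*P (X(H, P) = 4*H*P + H = H + 4*H*P)
j(u) = -4
X(x(-3), -4)*(-137 + j(4)) = (2*(1 + 4*(-4)))*(-137 - 4) = (2*(1 - 16))*(-141) = (2*(-15))*(-141) = -30*(-141) = 4230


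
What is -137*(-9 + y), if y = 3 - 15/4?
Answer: 5343/4 ≈ 1335.8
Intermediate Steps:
y = -¾ (y = 3 - 15/4 = -¾ ≈ -0.75000)
-137*(-9 + y) = -137*(-9 - ¾) = -137*(-39/4) = 5343/4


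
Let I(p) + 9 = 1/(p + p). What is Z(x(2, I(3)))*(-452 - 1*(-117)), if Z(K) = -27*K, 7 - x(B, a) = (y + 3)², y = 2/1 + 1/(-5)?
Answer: -725409/5 ≈ -1.4508e+5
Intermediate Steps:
y = 9/5 (y = 2*1 + 1*(-⅕) = 2 - ⅕ = 9/5 ≈ 1.8000)
I(p) = -9 + 1/(2*p) (I(p) = -9 + 1/(p + p) = -9 + 1/(2*p))
x(B, a) = -401/25 (x(B, a) = 7 - (9/5 + 3)² = 7 - (24/5)² = 7 - 1*576/25 = 7 - 576/25 = -401/25)
Z(x(2, I(3)))*(-452 - 1*(-117)) = (-27*(-401/25))*(-452 - 1*(-117)) = 10827*(-452 + 117)/25 = (10827/25)*(-335) = -725409/5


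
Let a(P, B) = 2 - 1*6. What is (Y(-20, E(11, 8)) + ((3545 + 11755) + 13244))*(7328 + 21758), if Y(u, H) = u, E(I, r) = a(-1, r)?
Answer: 829649064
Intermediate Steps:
a(P, B) = -4 (a(P, B) = 2 - 6 = -4)
E(I, r) = -4
(Y(-20, E(11, 8)) + ((3545 + 11755) + 13244))*(7328 + 21758) = (-20 + ((3545 + 11755) + 13244))*(7328 + 21758) = (-20 + (15300 + 13244))*29086 = (-20 + 28544)*29086 = 28524*29086 = 829649064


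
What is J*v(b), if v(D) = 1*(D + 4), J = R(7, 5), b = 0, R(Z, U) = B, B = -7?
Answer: -28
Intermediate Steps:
R(Z, U) = -7
J = -7
v(D) = 4 + D (v(D) = 1*(4 + D) = 4 + D)
J*v(b) = -7*(4 + 0) = -7*4 = -28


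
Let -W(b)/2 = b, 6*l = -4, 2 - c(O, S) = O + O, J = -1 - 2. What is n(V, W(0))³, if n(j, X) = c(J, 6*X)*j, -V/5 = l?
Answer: 512000/27 ≈ 18963.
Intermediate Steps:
J = -3
c(O, S) = 2 - 2*O (c(O, S) = 2 - (O + O) = 2 - 2*O)
l = -⅔ (l = (⅙)*(-4) = -⅔ ≈ -0.66667)
W(b) = -2*b
V = 10/3 (V = -5*(-⅔) = 10/3 ≈ 3.3333)
n(j, X) = 8*j (n(j, X) = (2 - 2*(-3))*j = (2 + 6)*j = 8*j)
n(V, W(0))³ = (8*(10/3))³ = (80/3)³ = 512000/27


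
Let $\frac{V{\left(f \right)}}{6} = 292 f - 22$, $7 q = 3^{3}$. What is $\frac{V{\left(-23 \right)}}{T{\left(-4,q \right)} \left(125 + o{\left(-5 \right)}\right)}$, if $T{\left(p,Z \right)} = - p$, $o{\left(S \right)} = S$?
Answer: $- \frac{3369}{40} \approx -84.225$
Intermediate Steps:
$q = \frac{27}{7}$ ($q = \frac{3^{3}}{7} = \frac{1}{7} \cdot 27 = \frac{27}{7} \approx 3.8571$)
$V{\left(f \right)} = -132 + 1752 f$ ($V{\left(f \right)} = 6 \left(292 f - 22\right) = 6 \left(-22 + 292 f\right) = -132 + 1752 f$)
$\frac{V{\left(-23 \right)}}{T{\left(-4,q \right)} \left(125 + o{\left(-5 \right)}\right)} = \frac{-132 + 1752 \left(-23\right)}{\left(-1\right) \left(-4\right) \left(125 - 5\right)} = \frac{-132 - 40296}{4 \cdot 120} = - \frac{40428}{480} = \left(-40428\right) \frac{1}{480} = - \frac{3369}{40}$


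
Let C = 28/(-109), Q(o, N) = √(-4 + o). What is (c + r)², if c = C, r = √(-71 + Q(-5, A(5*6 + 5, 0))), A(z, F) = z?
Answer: (28 - 109*√(-71 + 3*I))²/11881 ≈ -71.025 - 1.33*I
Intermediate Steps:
r = √(-71 + 3*I) (r = √(-71 + √(-4 - 5)) = √(-71 + √(-9)) = √(-71 + 3*I) ≈ 0.178 + 8.428*I)
C = -28/109 (C = 28*(-1/109) = -28/109 ≈ -0.25688)
c = -28/109 ≈ -0.25688
(c + r)² = (-28/109 + √(-71 + 3*I))²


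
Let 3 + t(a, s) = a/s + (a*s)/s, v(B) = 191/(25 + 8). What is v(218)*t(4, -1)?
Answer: -191/11 ≈ -17.364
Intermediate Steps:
v(B) = 191/33
t(a, s) = -3 + a + a/s (t(a, s) = -3 + (a/s + (a*s)/s) = -3 + (a/s + a) = -3 + (a + a/s) = -3 + a + a/s)
v(218)*t(4, -1) = 191*(-3 + 4 + 4/(-1))/33 = 191*(-3 + 4 + 4*(-1))/33 = 191*(-3 + 4 - 4)/33 = (191/33)*(-3) = -191/11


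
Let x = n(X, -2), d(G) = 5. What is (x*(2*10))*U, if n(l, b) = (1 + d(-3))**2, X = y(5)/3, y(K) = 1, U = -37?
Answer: -26640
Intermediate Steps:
X = 1/3 ≈ 0.33333
n(l, b) = 36 (n(l, b) = (1 + 5)**2 = 6**2 = 36)
x = 36
(x*(2*10))*U = (36*(2*10))*(-37) = (36*20)*(-37) = 720*(-37) = -26640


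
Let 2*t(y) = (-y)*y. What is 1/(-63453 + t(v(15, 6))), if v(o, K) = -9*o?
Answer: -2/145131 ≈ -1.3781e-5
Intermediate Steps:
t(y) = -y²/2 (t(y) = ((-y)*y)/2 = (-y²)/2 = -y²/2)
1/(-63453 + t(v(15, 6))) = 1/(-63453 - (-9*15)²/2) = 1/(-63453 - ½*(-135)²) = 1/(-63453 - ½*18225) = 1/(-63453 - 18225/2) = 1/(-145131/2) = -2/145131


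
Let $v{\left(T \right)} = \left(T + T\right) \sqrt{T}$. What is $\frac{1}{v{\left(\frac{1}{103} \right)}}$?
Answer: $\frac{103 \sqrt{103}}{2} \approx 522.67$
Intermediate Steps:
$v{\left(T \right)} = 2 T^{\frac{3}{2}}$ ($v{\left(T \right)} = 2 T \sqrt{T} = 2 T^{\frac{3}{2}}$)
$\frac{1}{v{\left(\frac{1}{103} \right)}} = \frac{1}{2 \left(\frac{1}{103}\right)^{\frac{3}{2}}} = \frac{1}{2 \frac{\sqrt{103}}{10609}} = \frac{1}{\frac{2}{10609} \sqrt{103}} = \frac{103 \sqrt{103}}{2}$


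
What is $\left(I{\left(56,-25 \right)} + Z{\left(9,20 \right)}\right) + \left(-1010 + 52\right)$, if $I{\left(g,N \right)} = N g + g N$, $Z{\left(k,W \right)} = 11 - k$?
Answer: $-3756$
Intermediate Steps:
$I{\left(g,N \right)} = 2 N g$ ($I{\left(g,N \right)} = N g + N g = 2 N g$)
$\left(I{\left(56,-25 \right)} + Z{\left(9,20 \right)}\right) + \left(-1010 + 52\right) = \left(2 \left(-25\right) 56 + \left(11 - 9\right)\right) + \left(-1010 + 52\right) = \left(-2800 + \left(11 - 9\right)\right) - 958 = \left(-2800 + 2\right) - 958 = -2798 - 958 = -3756$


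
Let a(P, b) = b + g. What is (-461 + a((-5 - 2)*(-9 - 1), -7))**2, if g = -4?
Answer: 222784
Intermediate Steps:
a(P, b) = -4 + b (a(P, b) = b - 4 = -4 + b)
(-461 + a((-5 - 2)*(-9 - 1), -7))**2 = (-461 + (-4 - 7))**2 = (-461 - 11)**2 = (-472)**2 = 222784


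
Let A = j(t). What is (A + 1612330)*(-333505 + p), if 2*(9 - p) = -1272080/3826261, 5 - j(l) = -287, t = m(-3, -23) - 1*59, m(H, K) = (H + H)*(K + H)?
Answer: -2057773567282294752/3826261 ≈ -5.3780e+11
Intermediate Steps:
m(H, K) = 2*H*(H + K) (m(H, K) = (2*H)*(H + K) = 2*H*(H + K))
t = 97 (t = 2*(-3)*(-3 - 23) - 1*59 = 2*(-3)*(-26) - 59 = 156 - 59 = 97)
j(l) = 292 (j(l) = 5 - 1*(-287) = 5 + 287 = 292)
p = 35072389/3826261 (p = 9 - (-636040)/3826261 = 9 - ½*(-1272080/3826261) = 9 + 636040/3826261 = 35072389/3826261 ≈ 9.1662)
A = 292
(A + 1612330)*(-333505 + p) = (292 + 1612330)*(-333505 + 35072389/3826261) = 1612622*(-1276042102416/3826261) = -2057773567282294752/3826261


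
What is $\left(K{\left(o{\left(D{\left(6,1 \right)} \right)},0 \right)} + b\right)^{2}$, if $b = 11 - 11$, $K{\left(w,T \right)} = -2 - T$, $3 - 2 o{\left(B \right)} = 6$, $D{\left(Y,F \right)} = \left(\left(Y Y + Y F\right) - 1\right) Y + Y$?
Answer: $4$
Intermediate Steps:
$D{\left(Y,F \right)} = Y + Y \left(-1 + Y^{2} + F Y\right)$ ($D{\left(Y,F \right)} = \left(\left(Y^{2} + F Y\right) - 1\right) Y + Y = \left(-1 + Y^{2} + F Y\right) Y + Y = Y \left(-1 + Y^{2} + F Y\right) + Y = Y + Y \left(-1 + Y^{2} + F Y\right)$)
$o{\left(B \right)} = - \frac{3}{2}$ ($o{\left(B \right)} = \frac{3}{2} - 3 = - \frac{3}{2}$)
$b = 0$ ($b = 11 - 11 = 0$)
$\left(K{\left(o{\left(D{\left(6,1 \right)} \right)},0 \right)} + b\right)^{2} = \left(\left(-2 - 0\right) + 0\right)^{2} = \left(\left(-2 + 0\right) + 0\right)^{2} = \left(-2 + 0\right)^{2} = \left(-2\right)^{2} = 4$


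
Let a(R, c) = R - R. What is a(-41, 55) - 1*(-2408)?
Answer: 2408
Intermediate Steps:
a(R, c) = 0
a(-41, 55) - 1*(-2408) = 0 - 1*(-2408) = 0 + 2408 = 2408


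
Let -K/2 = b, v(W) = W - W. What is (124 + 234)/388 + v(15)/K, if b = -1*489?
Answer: 179/194 ≈ 0.92268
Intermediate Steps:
b = -489
v(W) = 0
K = 978 (K = -2*(-489) = 978)
(124 + 234)/388 + v(15)/K = (124 + 234)/388 + 0/978 = 358*(1/388) + 0*(1/978) = 179/194 + 0 = 179/194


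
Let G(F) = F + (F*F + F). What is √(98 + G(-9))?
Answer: √161 ≈ 12.689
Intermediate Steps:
G(F) = F² + 2*F (G(F) = F + (F² + F) = F + (F + F²) = F² + 2*F)
√(98 + G(-9)) = √(98 - 9*(2 - 9)) = √(98 - 9*(-7)) = √(98 + 63) = √161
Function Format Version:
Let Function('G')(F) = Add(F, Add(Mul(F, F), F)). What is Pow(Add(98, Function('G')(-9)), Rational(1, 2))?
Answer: Pow(161, Rational(1, 2)) ≈ 12.689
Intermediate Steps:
Function('G')(F) = Add(Pow(F, 2), Mul(2, F)) (Function('G')(F) = Add(F, Add(Pow(F, 2), F)) = Add(F, Add(F, Pow(F, 2))) = Add(Pow(F, 2), Mul(2, F)))
Pow(Add(98, Function('G')(-9)), Rational(1, 2)) = Pow(Add(98, Mul(-9, Add(2, -9))), Rational(1, 2)) = Pow(Add(98, Mul(-9, -7)), Rational(1, 2)) = Pow(Add(98, 63), Rational(1, 2)) = Pow(161, Rational(1, 2))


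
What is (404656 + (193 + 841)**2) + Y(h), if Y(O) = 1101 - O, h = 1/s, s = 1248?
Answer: 1840691423/1248 ≈ 1.4749e+6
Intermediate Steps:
h = 1/1248 ≈ 0.00080128
(404656 + (193 + 841)**2) + Y(h) = (404656 + (193 + 841)**2) + (1101 - 1*1/1248) = (404656 + 1034**2) + (1101 - 1/1248) = (404656 + 1069156) + 1374047/1248 = 1473812 + 1374047/1248 = 1840691423/1248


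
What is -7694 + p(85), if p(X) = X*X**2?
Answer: 606431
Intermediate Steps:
p(X) = X**3
-7694 + p(85) = -7694 + 85**3 = -7694 + 614125 = 606431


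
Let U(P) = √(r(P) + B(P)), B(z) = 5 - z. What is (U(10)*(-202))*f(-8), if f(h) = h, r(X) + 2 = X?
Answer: 1616*√3 ≈ 2799.0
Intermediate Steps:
r(X) = -2 + X
U(P) = √3 (U(P) = √((-2 + P) + (5 - P)) = √3)
(U(10)*(-202))*f(-8) = (√3*(-202))*(-8) = -202*√3*(-8) = 1616*√3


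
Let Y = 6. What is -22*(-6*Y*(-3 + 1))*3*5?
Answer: -23760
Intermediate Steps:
-22*(-6*Y*(-3 + 1))*3*5 = -22*(-36*(-3 + 1))*3*5 = -22*(-36*(-2))*15 = -22*(-6*(-12))*15 = -1584*15 = -22*1080 = -23760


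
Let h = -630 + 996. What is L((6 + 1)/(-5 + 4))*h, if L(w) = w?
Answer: -2562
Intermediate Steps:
h = 366
L((6 + 1)/(-5 + 4))*h = ((6 + 1)/(-5 + 4))*366 = (7/(-1))*366 = (7*(-1))*366 = -7*366 = -2562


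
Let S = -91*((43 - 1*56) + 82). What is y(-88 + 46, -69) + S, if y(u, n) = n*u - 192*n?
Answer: 9867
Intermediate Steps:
y(u, n) = -192*n + n*u
S = -6279 (S = -91*((43 - 56) + 82) = -91*(-13 + 82) = -91*69 = -6279)
y(-88 + 46, -69) + S = -69*(-192 + (-88 + 46)) - 6279 = -69*(-192 - 42) - 6279 = -69*(-234) - 6279 = 16146 - 6279 = 9867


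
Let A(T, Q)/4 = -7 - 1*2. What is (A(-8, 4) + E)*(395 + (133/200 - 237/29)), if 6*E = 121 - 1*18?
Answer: -253962641/34800 ≈ -7297.8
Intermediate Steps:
E = 103/6 (E = (121 - 1*18)/6 = (121 - 18)/6 = (1/6)*103 = 103/6 ≈ 17.167)
A(T, Q) = -36 (A(T, Q) = 4*(-7 - 1*2) = 4*(-7 - 2) = 4*(-9) = -36)
(A(-8, 4) + E)*(395 + (133/200 - 237/29)) = (-36 + 103/6)*(395 + (133/200 - 237/29)) = -113*(395 + (133*(1/200) - 237*1/29))/6 = -113*(395 + (133/200 - 237/29))/6 = -113*(395 - 43543/5800)/6 = -113/6*2247457/5800 = -253962641/34800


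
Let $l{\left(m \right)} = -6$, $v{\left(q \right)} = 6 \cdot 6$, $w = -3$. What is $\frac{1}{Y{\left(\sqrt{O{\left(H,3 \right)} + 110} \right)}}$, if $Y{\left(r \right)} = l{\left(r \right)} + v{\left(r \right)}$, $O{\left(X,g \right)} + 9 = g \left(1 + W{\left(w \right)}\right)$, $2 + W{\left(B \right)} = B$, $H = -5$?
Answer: $\frac{1}{30} \approx 0.033333$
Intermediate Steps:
$W{\left(B \right)} = -2 + B$
$v{\left(q \right)} = 36$
$O{\left(X,g \right)} = -9 - 4 g$ ($O{\left(X,g \right)} = -9 + g \left(1 - 5\right) = -9 + g \left(-4\right) = -9 - 4 g$)
$Y{\left(r \right)} = 30$ ($Y{\left(r \right)} = -6 + 36 = 30$)
$\frac{1}{Y{\left(\sqrt{O{\left(H,3 \right)} + 110} \right)}} = \frac{1}{30}$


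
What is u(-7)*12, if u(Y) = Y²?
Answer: 588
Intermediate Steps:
u(-7)*12 = (-7)²*12 = 49*12 = 588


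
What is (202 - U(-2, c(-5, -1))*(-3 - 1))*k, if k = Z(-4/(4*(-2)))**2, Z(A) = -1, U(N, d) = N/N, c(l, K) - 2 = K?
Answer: 206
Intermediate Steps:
c(l, K) = 2 + K
U(N, d) = 1
k = 1 (k = (-1)**2 = 1)
(202 - U(-2, c(-5, -1))*(-3 - 1))*k = (202 - (-3 - 1))*1 = (202 - (-4))*1 = (202 - 1*(-4))*1 = (202 + 4)*1 = 206*1 = 206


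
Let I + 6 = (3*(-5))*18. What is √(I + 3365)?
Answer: √3089 ≈ 55.579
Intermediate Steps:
I = -276 (I = -6 + (3*(-5))*18 = -6 - 15*18 = -6 - 270 = -276)
√(I + 3365) = √(-276 + 3365) = √3089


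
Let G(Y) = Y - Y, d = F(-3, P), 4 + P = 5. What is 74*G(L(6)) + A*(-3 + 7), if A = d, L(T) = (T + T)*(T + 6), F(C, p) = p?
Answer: 4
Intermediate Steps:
P = 1 (P = -4 + 5 = 1)
d = 1
L(T) = 2*T*(6 + T) (L(T) = (2*T)*(6 + T) = 2*T*(6 + T))
A = 1
G(Y) = 0
74*G(L(6)) + A*(-3 + 7) = 74*0 + 1*(-3 + 7) = 0 + 1*4 = 0 + 4 = 4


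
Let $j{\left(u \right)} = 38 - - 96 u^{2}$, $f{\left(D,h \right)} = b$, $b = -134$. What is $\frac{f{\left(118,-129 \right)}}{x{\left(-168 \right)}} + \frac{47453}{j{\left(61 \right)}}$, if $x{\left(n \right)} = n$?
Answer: $\frac{13961035}{15004668} \approx 0.93045$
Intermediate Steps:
$f{\left(D,h \right)} = -134$
$j{\left(u \right)} = 38 + 96 u^{2}$
$\frac{f{\left(118,-129 \right)}}{x{\left(-168 \right)}} + \frac{47453}{j{\left(61 \right)}} = - \frac{134}{-168} + \frac{47453}{38 + 96 \cdot 61^{2}} = \left(-134\right) \left(- \frac{1}{168}\right) + \frac{47453}{38 + 96 \cdot 3721} = \frac{67}{84} + \frac{47453}{38 + 357216} = \frac{67}{84} + \frac{47453}{357254} = \frac{13961035}{15004668}$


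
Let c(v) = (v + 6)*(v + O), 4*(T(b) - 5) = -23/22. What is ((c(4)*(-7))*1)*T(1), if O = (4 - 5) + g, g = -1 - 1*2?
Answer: 0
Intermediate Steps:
g = -3 (g = -1 - 2 = -3)
O = -4 (O = (4 - 5) - 3 = -1 - 3 = -4)
T(b) = 417/88 (T(b) = 5 + (-23/22)/4 = 5 + (-23*1/22)/4 = 5 + (¼)*(-23/22) = 5 - 23/88 = 417/88)
c(v) = (-4 + v)*(6 + v) (c(v) = (v + 6)*(v - 4) = (6 + v)*(-4 + v) = (-4 + v)*(6 + v))
((c(4)*(-7))*1)*T(1) = (((-24 + 4² + 2*4)*(-7))*1)*(417/88) = (((-24 + 16 + 8)*(-7))*1)*(417/88) = ((0*(-7))*1)*(417/88) = (0*1)*(417/88) = 0*(417/88) = 0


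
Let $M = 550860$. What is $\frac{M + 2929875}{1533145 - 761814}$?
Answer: $\frac{3480735}{771331} \approx 4.5126$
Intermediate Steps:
$\frac{M + 2929875}{1533145 - 761814} = \frac{550860 + 2929875}{1533145 - 761814} = \frac{3480735}{771331}$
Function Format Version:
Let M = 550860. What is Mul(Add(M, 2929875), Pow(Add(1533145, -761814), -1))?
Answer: Rational(3480735, 771331) ≈ 4.5126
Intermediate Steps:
Mul(Add(M, 2929875), Pow(Add(1533145, -761814), -1)) = Mul(Add(550860, 2929875), Pow(Add(1533145, -761814), -1)) = Mul(3480735, Pow(771331, -1)) = Mul(3480735, Rational(1, 771331)) = Rational(3480735, 771331)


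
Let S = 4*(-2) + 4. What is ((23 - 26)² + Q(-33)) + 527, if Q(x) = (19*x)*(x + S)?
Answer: 23735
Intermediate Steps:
S = -4 (S = -8 + 4 = -4)
Q(x) = 19*x*(-4 + x) (Q(x) = (19*x)*(x - 4) = (19*x)*(-4 + x) = 19*x*(-4 + x))
((23 - 26)² + Q(-33)) + 527 = ((23 - 26)² + 19*(-33)*(-4 - 33)) + 527 = ((-3)² + 19*(-33)*(-37)) + 527 = (9 + 23199) + 527 = 23208 + 527 = 23735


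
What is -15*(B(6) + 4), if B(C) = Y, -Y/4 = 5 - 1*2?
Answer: 120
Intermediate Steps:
Y = -12 (Y = -4*(5 - 1*2) = -4*(5 - 2) = -4*3 = -12)
B(C) = -12
-15*(B(6) + 4) = -15*(-12 + 4) = -15*(-8) = 120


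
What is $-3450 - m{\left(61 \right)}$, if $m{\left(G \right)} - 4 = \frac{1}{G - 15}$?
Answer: $- \frac{158885}{46} \approx -3454.0$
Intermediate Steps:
$m{\left(G \right)} = 4 + \frac{1}{-15 + G}$ ($m{\left(G \right)} = 4 + \frac{1}{G - 15} = 4 + \frac{1}{-15 + G}$)
$-3450 - m{\left(61 \right)} = -3450 - \frac{-59 + 4 \cdot 61}{-15 + 61} = -3450 - \frac{-59 + 244}{46} = -3450 - \frac{1}{46} \cdot 185 = -3450 - \frac{185}{46} = - \frac{158885}{46}$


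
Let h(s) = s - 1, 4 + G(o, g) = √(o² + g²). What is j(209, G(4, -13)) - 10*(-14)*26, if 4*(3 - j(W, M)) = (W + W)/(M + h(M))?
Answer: 4799593/1318 - 209*√185/659 ≈ 3637.3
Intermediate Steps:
G(o, g) = -4 + √(g² + o²) (G(o, g) = -4 + √(o² + g²) = -4 + √(g² + o²))
h(s) = -1 + s
j(W, M) = 3 - W/(2*(-1 + 2*M)) (j(W, M) = 3 - (W + W)/(4*(M + (-1 + M))) = 3 - 2*W/(4*(-1 + 2*M)) = 3 - W/(2*(-1 + 2*M)))
j(209, G(4, -13)) - 10*(-14)*26 = (-6 - 1*209 + 12*(-4 + √((-13)² + 4²)))/(2*(-1 + 2*(-4 + √((-13)² + 4²)))) - 10*(-14)*26 = (-6 - 209 + 12*(-4 + √(169 + 16)))/(2*(-1 + 2*(-4 + √(169 + 16)))) - (-140)*26 = (-6 - 209 + 12*(-4 + √185))/(2*(-1 + 2*(-4 + √185))) - 1*(-3640) = (-6 - 209 + (-48 + 12*√185))/(2*(-1 + (-8 + 2*√185))) + 3640 = (-263 + 12*√185)/(2*(-9 + 2*√185)) + 3640 = 3640 + (-263 + 12*√185)/(2*(-9 + 2*√185))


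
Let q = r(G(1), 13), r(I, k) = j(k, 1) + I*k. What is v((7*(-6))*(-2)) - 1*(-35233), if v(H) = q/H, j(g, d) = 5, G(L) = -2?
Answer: 140931/4 ≈ 35233.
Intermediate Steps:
r(I, k) = 5 + I*k
q = -21 (q = 5 - 2*13 = 5 - 26 = -21)
v(H) = -21/H
v((7*(-6))*(-2)) - 1*(-35233) = -21/((7*(-6))*(-2)) - 1*(-35233) = -21/((-42*(-2))) + 35233 = -21/84 + 35233 = -21*1/84 + 35233 = -¼ + 35233 = 140931/4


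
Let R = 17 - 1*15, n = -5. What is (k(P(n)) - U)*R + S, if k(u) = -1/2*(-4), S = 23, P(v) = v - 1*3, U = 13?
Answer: 1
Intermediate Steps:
P(v) = -3 + v (P(v) = v - 3 = -3 + v)
R = 2 (R = 17 - 15 = 2)
k(u) = 2 (k(u) = -1*½*(-4) = -½*(-4) = 2)
(k(P(n)) - U)*R + S = (2 - 1*13)*2 + 23 = (2 - 13)*2 + 23 = -11*2 + 23 = -22 + 23 = 1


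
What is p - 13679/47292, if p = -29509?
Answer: -1395553307/47292 ≈ -29509.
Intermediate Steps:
p - 13679/47292 = -29509 - 13679/47292 = -1395553307/47292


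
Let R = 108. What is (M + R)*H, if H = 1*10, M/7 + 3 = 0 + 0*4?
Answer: 870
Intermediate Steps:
M = -21 (M = -21 + 7*(0 + 0*4) = -21 + 7*(0 + 0) = -21 + 7*0 = -21 + 0 = -21)
H = 10
(M + R)*H = (-21 + 108)*10 = 87*10 = 870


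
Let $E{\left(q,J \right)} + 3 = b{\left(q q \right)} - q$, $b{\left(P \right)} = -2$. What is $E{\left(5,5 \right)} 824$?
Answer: $-8240$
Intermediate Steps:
$E{\left(q,J \right)} = -5 - q$ ($E{\left(q,J \right)} = -3 - \left(2 + q\right) = -5 - q$)
$E{\left(5,5 \right)} 824 = \left(-5 - 5\right) 824 = \left(-10\right) 824 = -8240$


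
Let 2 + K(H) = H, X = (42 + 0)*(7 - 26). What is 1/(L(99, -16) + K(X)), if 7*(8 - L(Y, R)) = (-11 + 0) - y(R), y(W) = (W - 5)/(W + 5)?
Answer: -77/60842 ≈ -0.0012656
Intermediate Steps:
y(W) = (-5 + W)/(5 + W)
L(Y, R) = 67/7 + (-5 + R)/(7*(5 + R)) (L(Y, R) = 8 - ((-11 + 0) - (-5 + R)/(5 + R))/7 = 8 - (-11 - (-5 + R)/(5 + R))/7 = 8 + (11/7 + (-5 + R)/(7*(5 + R))) = 67/7 + (-5 + R)/(7*(5 + R)))
X = -798 (X = 42*(-19) = -798)
K(H) = -2 + H
1/(L(99, -16) + K(X)) = 1/(2*(165 + 34*(-16))/(7*(5 - 16)) + (-2 - 798)) = 1/((2/7)*(165 - 544)/(-11) - 800) = 1/((2/7)*(-1/11)*(-379) - 800) = 1/(758/77 - 800) = 1/(-60842/77) = -77/60842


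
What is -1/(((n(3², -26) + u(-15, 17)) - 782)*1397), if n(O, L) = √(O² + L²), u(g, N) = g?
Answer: 797/886329444 + √757/886329444 ≈ 9.3026e-7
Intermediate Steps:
n(O, L) = √(L² + O²)
-1/(((n(3², -26) + u(-15, 17)) - 782)*1397) = -1/(((√((-26)² + (3²)²) - 15) - 782)*1397) = -1/(((√(676 + 9²) - 15) - 782)*1397) = -1/(((√(676 + 81) - 15) - 782)*1397) = -1/(((√757 - 15) - 782)*1397) = -1/(((-15 + √757) - 782)*1397) = -1/((-797 + √757)*1397) = -1/(-1113409 + 1397*√757)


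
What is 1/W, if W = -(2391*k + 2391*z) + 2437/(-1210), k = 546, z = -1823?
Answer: 1210/3694499033 ≈ 3.2751e-7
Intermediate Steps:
W = 3694499033/1210 (W = -2391/(1/(-1823 + 546)) + 2437/(-1210) = -2391/(1/(-1277)) + 2437*(-1/1210) = -2391/(-1/1277) - 2437/1210 = -2391*(-1277) - 2437/1210 = 3053307 - 2437/1210 = 3694499033/1210 ≈ 3.0533e+6)
1/W = 1/(3694499033/1210) = 1210/3694499033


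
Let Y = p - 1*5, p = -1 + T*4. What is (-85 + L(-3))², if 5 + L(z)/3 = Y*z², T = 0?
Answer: 68644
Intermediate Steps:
p = -1 (p = -1 + 0*4 = -1 + 0 = -1)
Y = -6 (Y = -1 - 1*5 = -1 - 5 = -6)
L(z) = -15 - 18*z² (L(z) = -15 + 3*(-6*z²) = -15 - 18*z²)
(-85 + L(-3))² = (-85 + (-15 - 18*(-3)²))² = (-85 + (-15 - 18*9))² = (-85 + (-15 - 162))² = (-85 - 177)² = (-262)² = 68644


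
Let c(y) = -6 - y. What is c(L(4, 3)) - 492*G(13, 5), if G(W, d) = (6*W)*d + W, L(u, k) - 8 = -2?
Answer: -198288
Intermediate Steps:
L(u, k) = 6 (L(u, k) = 8 - 2 = 6)
G(W, d) = W + 6*W*d (G(W, d) = 6*W*d + W = W + 6*W*d)
c(L(4, 3)) - 492*G(13, 5) = (-6 - 1*6) - 6396*(1 + 6*5) = (-6 - 6) - 6396*(1 + 30) = -12 - 6396*31 = -12 - 492*403 = -12 - 198276 = -198288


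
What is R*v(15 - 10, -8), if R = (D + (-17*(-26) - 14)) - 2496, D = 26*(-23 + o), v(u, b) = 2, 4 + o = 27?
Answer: -4136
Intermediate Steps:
o = 23 (o = -4 + 27 = 23)
D = 0 (D = 26*(-23 + 23) = 26*0 = 0)
R = -2068 (R = (0 + (-17*(-26) - 14)) - 2496 = (0 + (442 - 14)) - 2496 = (0 + 428) - 2496 = 428 - 2496 = -2068)
R*v(15 - 10, -8) = -2068*2 = -4136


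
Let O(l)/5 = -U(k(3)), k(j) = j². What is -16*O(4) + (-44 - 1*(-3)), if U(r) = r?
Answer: 679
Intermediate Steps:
O(l) = -45 (O(l) = 5*(-1*3²) = 5*(-1*9) = 5*(-9) = -45)
-16*O(4) + (-44 - 1*(-3)) = -16*(-45) + (-44 - 1*(-3)) = 720 + (-44 + 3) = 720 - 41 = 679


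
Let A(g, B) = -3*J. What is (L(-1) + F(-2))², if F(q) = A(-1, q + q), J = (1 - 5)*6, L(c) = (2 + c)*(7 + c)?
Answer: 6084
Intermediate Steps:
J = -24 (J = -4*6 = -24)
A(g, B) = 72 (A(g, B) = -3*(-24) = 72)
F(q) = 72
(L(-1) + F(-2))² = ((14 + (-1)² + 9*(-1)) + 72)² = ((14 + 1 - 9) + 72)² = (6 + 72)² = 78² = 6084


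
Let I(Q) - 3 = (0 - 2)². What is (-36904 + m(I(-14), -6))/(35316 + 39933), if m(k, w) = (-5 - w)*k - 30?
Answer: -4103/8361 ≈ -0.49073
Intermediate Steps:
I(Q) = 7 (I(Q) = 3 + (0 - 2)² = 3 + (-2)² = 3 + 4 = 7)
m(k, w) = -30 + k*(-5 - w) (m(k, w) = k*(-5 - w) - 30 = -30 + k*(-5 - w))
(-36904 + m(I(-14), -6))/(35316 + 39933) = (-36904 + (-30 - 5*7 - 1*7*(-6)))/(35316 + 39933) = (-36904 + (-30 - 35 + 42))/75249 = (-36904 - 23)*(1/75249) = -36927*1/75249 = -4103/8361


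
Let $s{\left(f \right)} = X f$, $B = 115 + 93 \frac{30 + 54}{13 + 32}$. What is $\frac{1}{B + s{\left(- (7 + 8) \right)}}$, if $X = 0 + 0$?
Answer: $\frac{5}{1443} \approx 0.003465$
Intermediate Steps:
$X = 0$
$B = \frac{1443}{5}$ ($B = 115 + 93 \cdot \frac{84}{45} = 115 + 93 \cdot 84 \cdot \frac{1}{45} = 115 + 93 \cdot \frac{28}{15} = 115 + \frac{868}{5} = \frac{1443}{5} \approx 288.6$)
$s{\left(f \right)} = 0$ ($s{\left(f \right)} = 0 f = 0$)
$\frac{1}{B + s{\left(- (7 + 8) \right)}} = \frac{1}{\frac{1443}{5} + 0} = \frac{1}{\frac{1443}{5}} = \frac{5}{1443}$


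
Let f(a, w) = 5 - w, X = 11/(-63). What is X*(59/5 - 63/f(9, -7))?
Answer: -1441/1260 ≈ -1.1437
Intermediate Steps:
X = -11/63 (X = 11*(-1/63) = -11/63 ≈ -0.17460)
X*(59/5 - 63/f(9, -7)) = -11*(59/5 - 63/(5 - 1*(-7)))/63 = -11*(59*(1/5) - 63/(5 + 7))/63 = -11*(59/5 - 63/12)/63 = -11*(59/5 - 63*1/12)/63 = -11*(59/5 - 21/4)/63 = -11/63*131/20 = -1441/1260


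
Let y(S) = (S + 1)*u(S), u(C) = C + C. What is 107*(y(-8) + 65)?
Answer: 18939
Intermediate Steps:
u(C) = 2*C
y(S) = 2*S*(1 + S) (y(S) = (S + 1)*(2*S) = (1 + S)*(2*S) = 2*S*(1 + S))
107*(y(-8) + 65) = 107*(2*(-8)*(1 - 8) + 65) = 107*(2*(-8)*(-7) + 65) = 107*(112 + 65) = 107*177 = 18939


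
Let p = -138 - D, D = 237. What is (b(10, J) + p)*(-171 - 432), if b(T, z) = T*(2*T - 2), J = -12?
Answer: 117585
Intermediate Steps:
b(T, z) = T*(-2 + 2*T)
p = -375 (p = -138 - 1*237 = -138 - 237 = -375)
(b(10, J) + p)*(-171 - 432) = (2*10*(-1 + 10) - 375)*(-171 - 432) = (2*10*9 - 375)*(-603) = (180 - 375)*(-603) = -195*(-603) = 117585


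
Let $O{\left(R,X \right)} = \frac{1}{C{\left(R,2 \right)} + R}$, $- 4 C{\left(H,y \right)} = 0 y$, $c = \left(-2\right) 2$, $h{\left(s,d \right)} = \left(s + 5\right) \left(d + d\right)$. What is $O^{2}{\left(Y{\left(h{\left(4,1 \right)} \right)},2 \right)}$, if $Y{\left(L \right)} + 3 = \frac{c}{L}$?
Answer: $\frac{81}{841} \approx 0.096314$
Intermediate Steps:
$h{\left(s,d \right)} = 2 d \left(5 + s\right)$ ($h{\left(s,d \right)} = \left(5 + s\right) 2 d = 2 d \left(5 + s\right)$)
$c = -4$
$C{\left(H,y \right)} = 0$ ($C{\left(H,y \right)} = - \frac{0 y}{4} = \left(- \frac{1}{4}\right) 0 = 0$)
$Y{\left(L \right)} = -3 - \frac{4}{L}$
$O{\left(R,X \right)} = \frac{1}{R}$ ($O{\left(R,X \right)} = \frac{1}{0 + R} = \frac{1}{R}$)
$O^{2}{\left(Y{\left(h{\left(4,1 \right)} \right)},2 \right)} = \left(\frac{1}{-3 - \frac{4}{2 \cdot 1 \left(5 + 4\right)}}\right)^{2} = \left(\frac{1}{-3 - \frac{4}{2 \cdot 1 \cdot 9}}\right)^{2} = \left(\frac{1}{-3 - \frac{4}{18}}\right)^{2} = \left(\frac{1}{-3 - \frac{2}{9}}\right)^{2} = \left(\frac{1}{- \frac{29}{9}}\right)^{2} = \left(- \frac{9}{29}\right)^{2} = \frac{81}{841}$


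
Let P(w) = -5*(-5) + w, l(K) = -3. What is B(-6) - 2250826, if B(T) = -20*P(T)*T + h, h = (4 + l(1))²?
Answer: -2248545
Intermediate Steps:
P(w) = 25 + w
h = 1 (h = (4 - 3)² = 1² = 1)
B(T) = 1 - 20*T*(25 + T) (B(T) = -20*(25 + T)*T + 1 = -20*T*(25 + T) + 1 = 1 - 20*T*(25 + T))
B(-6) - 2250826 = (1 - 20*(-6)*(25 - 6)) - 2250826 = (1 - 20*(-6)*19) - 2250826 = (1 + 2280) - 2250826 = 2281 - 2250826 = -2248545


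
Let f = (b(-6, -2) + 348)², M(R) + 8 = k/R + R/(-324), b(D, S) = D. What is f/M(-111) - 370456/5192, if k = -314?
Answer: -304228399021/12522455 ≈ -24295.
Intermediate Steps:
M(R) = -8 - 314/R - R/324 (M(R) = -8 + (-314/R + R/(-324)) = -8 + (-314/R + R*(-1/324)) = -8 + (-314/R - R/324) = -8 - 314/R - R/324)
f = 116964 (f = (-6 + 348)² = 342² = 116964)
f/M(-111) - 370456/5192 = 116964/(-8 - 314/(-111) - 1/324*(-111)) - 370456/5192 = 116964/(-8 - 314*(-1/111) + 37/108) - 370456*1/5192 = 116964/(-8 + 314/111 + 37/108) - 46307/649 = 116964/(-19295/3996) - 46307/649 = 116964*(-3996/19295) - 46307/649 = -467388144/19295 - 46307/649 = -304228399021/12522455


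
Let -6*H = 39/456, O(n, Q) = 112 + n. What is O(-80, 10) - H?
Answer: 29197/912 ≈ 32.014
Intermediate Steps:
H = -13/912 (H = -13/(2*456) = -1/6*13/152 = -13/912 ≈ -0.014254)
O(-80, 10) - H = (112 - 80) - 1*(-13/912) = 32 + 13/912 = 29197/912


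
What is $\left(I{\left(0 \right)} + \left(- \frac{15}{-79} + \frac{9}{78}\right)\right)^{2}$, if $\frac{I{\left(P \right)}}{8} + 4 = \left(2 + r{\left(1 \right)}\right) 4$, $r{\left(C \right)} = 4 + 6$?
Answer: $\frac{523647613225}{4218916} \approx 1.2412 \cdot 10^{5}$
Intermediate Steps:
$r{\left(C \right)} = 10$
$I{\left(P \right)} = 352$ ($I{\left(P \right)} = -32 + 8 \left(2 + 10\right) 4 = -32 + 8 \cdot 12 \cdot 4 = -32 + 8 \cdot 48 = -32 + 384 = 352$)
$\left(I{\left(0 \right)} + \left(- \frac{15}{-79} + \frac{9}{78}\right)\right)^{2} = \left(352 + \left(- \frac{15}{-79} + \frac{9}{78}\right)\right)^{2} = \left(352 + \left(\left(-15\right) \left(- \frac{1}{79}\right) + 9 \cdot \frac{1}{78}\right)\right)^{2} = \left(352 + \left(\frac{15}{79} + \frac{3}{26}\right)\right)^{2} = \left(352 + \frac{627}{2054}\right)^{2} = \left(\frac{723635}{2054}\right)^{2} = \frac{523647613225}{4218916}$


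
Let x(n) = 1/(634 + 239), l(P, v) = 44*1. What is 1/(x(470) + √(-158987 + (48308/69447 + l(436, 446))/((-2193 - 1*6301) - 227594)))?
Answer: 22088521161/3065790677844236441 - 169362*I*√2061063803860871366158/3065790677844236441 ≈ 7.2048e-9 - 0.002508*I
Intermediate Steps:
l(P, v) = 44
x(n) = 1/873
1/(x(470) + √(-158987 + (48308/69447 + l(436, 446))/((-2193 - 1*6301) - 227594))) = 1/(1/873 + √(-158987 + (48308/69447 + 44)/((-2193 - 1*6301) - 227594))) = 1/(1/873 + √(-158987 + (48308*(1/69447) + 44)/((-2193 - 6301) - 227594))) = 1/(1/873 + √(-158987 + (48308/69447 + 44)/(-8494 - 227594))) = 1/(1/873 + √(-158987 + (3103976/69447)/(-236088))) = 1/(1/873 + √(-158987 + (3103976/69447)*(-1/236088))) = 1/(1/873 + √(-158987 - 387997/2049450417)) = 1/(1/873 + √(-325835973835576/2049450417)) = 1/(1/873 + 2*I*√2061063803860871366158/227716713)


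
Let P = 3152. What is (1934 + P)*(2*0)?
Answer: 0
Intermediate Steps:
(1934 + P)*(2*0) = (1934 + 3152)*(2*0) = 5086*0 = 0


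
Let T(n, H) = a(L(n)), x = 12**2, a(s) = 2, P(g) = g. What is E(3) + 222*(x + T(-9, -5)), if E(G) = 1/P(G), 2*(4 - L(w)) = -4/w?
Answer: 97237/3 ≈ 32412.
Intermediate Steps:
L(w) = 4 + 2/w (L(w) = 4 - (-2)/w = 4 + 2/w)
E(G) = 1/G
x = 144
T(n, H) = 2
E(3) + 222*(x + T(-9, -5)) = 1/3 + 222*(144 + 2) = 1/3 + 222*146 = 1/3 + 32412 = 97237/3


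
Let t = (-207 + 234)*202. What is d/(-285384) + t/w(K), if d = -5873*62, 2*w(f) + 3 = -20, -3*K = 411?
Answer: -67491169/142692 ≈ -472.98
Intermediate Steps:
t = 5454 (t = 27*202 = 5454)
K = -137 (K = -⅓*411 = -137)
w(f) = -23/2 (w(f) = -3/2 + (½)*(-20) = -3/2 - 10 = -23/2)
d = -364126
d/(-285384) + t/w(K) = -364126/(-285384) + 5454/(-23/2) = -364126*(-1/285384) + 5454*(-2/23) = 182063/142692 - 10908/23 = -67491169/142692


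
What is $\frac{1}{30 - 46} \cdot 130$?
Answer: $- \frac{65}{8} \approx -8.125$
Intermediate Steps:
$\frac{1}{30 - 46} \cdot 130 = \frac{1}{-16} \cdot 130 = \left(- \frac{1}{16}\right) 130 = - \frac{65}{8}$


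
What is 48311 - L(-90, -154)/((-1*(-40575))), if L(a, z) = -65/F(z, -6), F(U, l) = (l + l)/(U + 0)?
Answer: 2352263591/48690 ≈ 48311.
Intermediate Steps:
F(U, l) = 2*l/U (F(U, l) = (2*l)/U = 2*l/U)
L(a, z) = 65*z/12 (L(a, z) = -65*(-z/12) = -(-65)*z/12 = 65*z/12)
48311 - L(-90, -154)/((-1*(-40575))) = 48311 - (65/12)*(-154)/((-1*(-40575))) = 48311 - (-5005)/(6*40575) = 48311 - 1*(-1001/48690) = 48311 + 1001/48690 = 2352263591/48690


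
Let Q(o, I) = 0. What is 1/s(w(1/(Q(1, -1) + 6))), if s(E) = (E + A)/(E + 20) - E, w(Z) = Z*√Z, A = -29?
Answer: -27060696/39172249 + 454890*√6/39172249 ≈ -0.66237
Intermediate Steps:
w(Z) = Z^(3/2)
s(E) = -E + (-29 + E)/(20 + E) (s(E) = (E - 29)/(E + 20) - E = (-29 + E)/(20 + E) - E = -E + (-29 + E)/(20 + E))
1/s(w(1/(Q(1, -1) + 6))) = 1/((-29 - ((1/(0 + 6))^(3/2))² - 19/(0 + 6)^(3/2))/(20 + (1/(0 + 6))^(3/2))) = 1/((-29 - ((1/6)^(3/2))² - 19*√6/36)/(20 + (1/6)^(3/2))) = 1/((-29 - ((⅙)^(3/2))² - 19*√6/36)/(20 + (⅙)^(3/2))) = 1/((-29 - (√6/36)² - 19*√6/36)/(20 + √6/36)) = 1/((-29 - 1*1/216 - 19*√6/36)/(20 + √6/36)) = 1/((-29 - 1/216 - 19*√6/36)/(20 + √6/36)) = 1/((-6265/216 - 19*√6/36)/(20 + √6/36)) = (20 + √6/36)/(-6265/216 - 19*√6/36)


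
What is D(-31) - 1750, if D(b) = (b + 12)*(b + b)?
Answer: -572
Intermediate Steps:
D(b) = 2*b*(12 + b) (D(b) = (12 + b)*(2*b) = 2*b*(12 + b))
D(-31) - 1750 = 2*(-31)*(12 - 31) - 1750 = 2*(-31)*(-19) - 1750 = 1178 - 1750 = -572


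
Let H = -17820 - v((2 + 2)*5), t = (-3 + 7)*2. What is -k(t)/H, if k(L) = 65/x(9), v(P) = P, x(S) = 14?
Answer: 13/49952 ≈ 0.00026025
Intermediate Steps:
t = 8 (t = 4*2 = 8)
k(L) = 65/14
H = -17840 (H = -17820 - (2 + 2)*5 = -17820 - 4*5 = -17820 - 1*20 = -17820 - 20 = -17840)
-k(t)/H = -65/(14*(-17840)) = -65*(-1)/(14*17840) = -1*(-13/49952) = 13/49952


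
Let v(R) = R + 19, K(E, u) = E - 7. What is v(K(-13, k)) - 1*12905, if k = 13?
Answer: -12906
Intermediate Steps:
K(E, u) = -7 + E
v(R) = 19 + R
v(K(-13, k)) - 1*12905 = (19 + (-7 - 13)) - 1*12905 = (19 - 20) - 12905 = -1 - 12905 = -12906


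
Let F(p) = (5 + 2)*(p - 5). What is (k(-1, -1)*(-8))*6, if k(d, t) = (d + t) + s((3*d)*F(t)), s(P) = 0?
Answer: 96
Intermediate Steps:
F(p) = -35 + 7*p (F(p) = 7*(-5 + p) = -35 + 7*p)
k(d, t) = d + t (k(d, t) = (d + t) + 0 = d + t)
(k(-1, -1)*(-8))*6 = ((-1 - 1)*(-8))*6 = -2*(-8)*6 = 16*6 = 96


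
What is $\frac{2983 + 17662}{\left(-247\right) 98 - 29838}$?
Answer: $- \frac{20645}{54044} \approx -0.382$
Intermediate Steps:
$\frac{2983 + 17662}{\left(-247\right) 98 - 29838} = \frac{20645}{-24206 - 29838} = \frac{20645}{-54044} = 20645 \left(- \frac{1}{54044}\right) = - \frac{20645}{54044}$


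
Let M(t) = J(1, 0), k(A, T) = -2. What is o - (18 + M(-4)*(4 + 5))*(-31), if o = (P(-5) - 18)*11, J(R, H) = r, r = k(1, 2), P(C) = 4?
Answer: -154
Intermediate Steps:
r = -2
J(R, H) = -2
M(t) = -2
o = -154 (o = (4 - 18)*11 = -14*11 = -154)
o - (18 + M(-4)*(4 + 5))*(-31) = -154 - (18 - 2*(4 + 5))*(-31) = -154 - (18 - 2*9)*(-31) = -154 - (18 - 18)*(-31) = -154 - 0*(-31) = -154 - 1*0 = -154 + 0 = -154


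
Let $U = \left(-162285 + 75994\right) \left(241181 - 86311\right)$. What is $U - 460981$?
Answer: $-13364348151$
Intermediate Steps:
$U = -13363887170$ ($U = \left(-86291\right) 154870 = -13363887170$)
$U - 460981 = -13363887170 - 460981 = -13364348151$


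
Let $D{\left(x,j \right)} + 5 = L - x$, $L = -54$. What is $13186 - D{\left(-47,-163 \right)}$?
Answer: $13198$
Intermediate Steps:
$D{\left(x,j \right)} = -59 - x$ ($D{\left(x,j \right)} = -5 - \left(54 + x\right) = -59 - x$)
$13186 - D{\left(-47,-163 \right)} = 13186 - \left(-59 - -47\right) = 13186 - \left(-59 + 47\right) = 13186 - -12 = 13186 + 12 = 13198$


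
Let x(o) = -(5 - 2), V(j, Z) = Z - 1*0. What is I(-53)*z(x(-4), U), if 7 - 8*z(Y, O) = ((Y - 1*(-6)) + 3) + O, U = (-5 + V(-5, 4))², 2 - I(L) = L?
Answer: 0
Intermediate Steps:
V(j, Z) = Z (V(j, Z) = Z + 0 = Z)
I(L) = 2 - L
x(o) = -3 (x(o) = -1*3 = -3)
U = 1 (U = (-5 + 4)² = (-1)² = 1)
z(Y, O) = -¼ - O/8 - Y/8 (z(Y, O) = 7/8 - (((Y - 1*(-6)) + 3) + O)/8 = 7/8 - (((Y + 6) + 3) + O)/8 = 7/8 - (((6 + Y) + 3) + O)/8 = 7/8 - ((9 + Y) + O)/8 = 7/8 - (9 + O + Y)/8 = 7/8 + (-9/8 - O/8 - Y/8) = -¼ - O/8 - Y/8)
I(-53)*z(x(-4), U) = (2 - 1*(-53))*(-¼ - ⅛*1 - ⅛*(-3)) = (2 + 53)*(-¼ - ⅛ + 3/8) = 55*0 = 0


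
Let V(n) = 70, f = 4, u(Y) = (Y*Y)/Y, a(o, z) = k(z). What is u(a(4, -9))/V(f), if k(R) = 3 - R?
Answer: 6/35 ≈ 0.17143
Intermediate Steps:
a(o, z) = 3 - z
u(Y) = Y (u(Y) = Y**2/Y = Y)
u(a(4, -9))/V(f) = (3 - 1*(-9))/70 = (3 + 9)*(1/70) = 12*(1/70) = 6/35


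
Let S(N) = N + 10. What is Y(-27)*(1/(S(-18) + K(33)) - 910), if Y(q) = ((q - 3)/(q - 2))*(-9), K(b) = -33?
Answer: 10073970/1189 ≈ 8472.6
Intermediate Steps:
S(N) = 10 + N
Y(q) = -9*(-3 + q)/(-2 + q) (Y(q) = ((-3 + q)/(-2 + q))*(-9) = -9*(-3 + q)/(-2 + q))
Y(-27)*(1/(S(-18) + K(33)) - 910) = (9*(3 - 1*(-27))/(-2 - 27))*(1/((10 - 18) - 33) - 910) = (9*(3 + 27)/(-29))*(1/(-8 - 33) - 910) = (9*(-1/29)*30)*(1/(-41) - 910) = -270*(-1/41 - 910)/29 = -270/29*(-37311/41) = 10073970/1189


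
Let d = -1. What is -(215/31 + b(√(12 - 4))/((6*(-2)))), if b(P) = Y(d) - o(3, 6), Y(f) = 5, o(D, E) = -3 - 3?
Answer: -2239/372 ≈ -6.0188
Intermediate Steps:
o(D, E) = -6
b(P) = 11 (b(P) = 5 - 1*(-6) = 5 + 6 = 11)
-(215/31 + b(√(12 - 4))/((6*(-2)))) = -(215/31 + 11/((6*(-2)))) = -(215*(1/31) + 11/(-12)) = -(215/31 + 11*(-1/12)) = -(215/31 - 11/12) = -1*2239/372 = -2239/372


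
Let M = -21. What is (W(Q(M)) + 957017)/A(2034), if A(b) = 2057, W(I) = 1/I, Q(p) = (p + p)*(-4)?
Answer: 160778857/345576 ≈ 465.25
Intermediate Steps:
Q(p) = -8*p (Q(p) = (2*p)*(-4) = -8*p)
(W(Q(M)) + 957017)/A(2034) = (1/(-8*(-21)) + 957017)/2057 = (1/168 + 957017)*(1/2057) = (160778857/168)*(1/2057) = 160778857/345576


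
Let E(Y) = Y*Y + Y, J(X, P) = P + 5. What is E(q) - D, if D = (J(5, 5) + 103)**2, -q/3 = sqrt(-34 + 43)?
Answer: -12697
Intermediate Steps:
q = -9 (q = -3*sqrt(-34 + 43) = -3*sqrt(9) = -3*3 = -9)
J(X, P) = 5 + P
E(Y) = Y + Y**2 (E(Y) = Y**2 + Y = Y + Y**2)
D = 12769 (D = ((5 + 5) + 103)**2 = (10 + 103)**2 = 113**2 = 12769)
E(q) - D = -9*(1 - 9) - 1*12769 = -9*(-8) - 12769 = 72 - 12769 = -12697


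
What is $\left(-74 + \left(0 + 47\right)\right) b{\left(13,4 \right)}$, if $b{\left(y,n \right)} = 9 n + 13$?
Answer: $-1323$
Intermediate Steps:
$b{\left(y,n \right)} = 13 + 9 n$
$\left(-74 + \left(0 + 47\right)\right) b{\left(13,4 \right)} = \left(-74 + \left(0 + 47\right)\right) \left(13 + 9 \cdot 4\right) = \left(-74 + 47\right) \left(13 + 36\right) = \left(-27\right) 49 = -1323$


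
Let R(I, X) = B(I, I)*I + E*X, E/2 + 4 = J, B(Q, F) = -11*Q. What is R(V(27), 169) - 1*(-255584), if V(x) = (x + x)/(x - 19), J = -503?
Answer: 1339469/16 ≈ 83717.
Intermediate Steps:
E = -1014 (E = -8 + 2*(-503) = -8 - 1006 = -1014)
V(x) = 2*x/(-19 + x) (V(x) = (2*x)/(-19 + x) = 2*x/(-19 + x))
R(I, X) = -1014*X - 11*I**2 (R(I, X) = (-11*I)*I - 1014*X = -11*I**2 - 1014*X = -1014*X - 11*I**2)
R(V(27), 169) - 1*(-255584) = (-1014*169 - 11*2916/(-19 + 27)**2) - 1*(-255584) = (-171366 - 11*(2*27/8)**2) + 255584 = (-171366 - 11*(2*27*(1/8))**2) + 255584 = (-171366 - 11*(27/4)**2) + 255584 = (-171366 - 11*729/16) + 255584 = (-171366 - 8019/16) + 255584 = -2749875/16 + 255584 = 1339469/16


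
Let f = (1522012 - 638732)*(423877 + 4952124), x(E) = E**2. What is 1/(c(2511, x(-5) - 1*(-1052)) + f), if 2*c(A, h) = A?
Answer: 2/9497028329071 ≈ 2.1059e-13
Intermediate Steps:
c(A, h) = A/2
f = 4748514163280 (f = 883280*5376001 = 4748514163280)
1/(c(2511, x(-5) - 1*(-1052)) + f) = 1/((1/2)*2511 + 4748514163280) = 1/(2511/2 + 4748514163280) = 1/(9497028329071/2) = 2/9497028329071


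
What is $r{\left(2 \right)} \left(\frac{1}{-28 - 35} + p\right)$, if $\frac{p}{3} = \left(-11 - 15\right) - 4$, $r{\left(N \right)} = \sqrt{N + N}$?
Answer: $- \frac{11342}{63} \approx -180.03$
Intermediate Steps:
$r{\left(N \right)} = \sqrt{2} \sqrt{N}$ ($r{\left(N \right)} = \sqrt{2 N} = \sqrt{2} \sqrt{N}$)
$p = -90$ ($p = 3 \left(\left(-11 - 15\right) - 4\right) = 3 \left(-26 - 4\right) = 3 \left(-30\right) = -90$)
$r{\left(2 \right)} \left(\frac{1}{-28 - 35} + p\right) = \sqrt{2} \sqrt{2} \left(\frac{1}{-28 - 35} - 90\right) = 2 \left(\frac{1}{-63} - 90\right) = 2 \left(- \frac{1}{63} - 90\right) = 2 \left(- \frac{5671}{63}\right) = - \frac{11342}{63}$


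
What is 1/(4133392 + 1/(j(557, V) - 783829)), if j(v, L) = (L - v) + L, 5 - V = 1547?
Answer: 787470/3254922198239 ≈ 2.4193e-7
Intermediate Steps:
V = -1542 (V = 5 - 1*1547 = 5 - 1547 = -1542)
j(v, L) = -v + 2*L
1/(4133392 + 1/(j(557, V) - 783829)) = 1/(4133392 + 1/((-1*557 + 2*(-1542)) - 783829)) = 1/(4133392 + 1/((-557 - 3084) - 783829)) = 1/(4133392 + 1/(-3641 - 783829)) = 1/(4133392 + 1/(-787470)) = 1/(4133392 - 1/787470) = 1/(3254922198239/787470) = 787470/3254922198239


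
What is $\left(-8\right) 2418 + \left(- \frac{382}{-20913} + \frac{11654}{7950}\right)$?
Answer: $- \frac{535975794233}{27709725} \approx -19343.0$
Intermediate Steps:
$\left(-8\right) 2418 + \left(- \frac{382}{-20913} + \frac{11654}{7950}\right) = -19344 + \left(\left(-382\right) \left(- \frac{1}{20913}\right) + 11654 \cdot \frac{1}{7950}\right) = -19344 + \left(\frac{382}{20913} + \frac{5827}{3975}\right) = -19344 + \frac{41126167}{27709725} = - \frac{535975794233}{27709725}$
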